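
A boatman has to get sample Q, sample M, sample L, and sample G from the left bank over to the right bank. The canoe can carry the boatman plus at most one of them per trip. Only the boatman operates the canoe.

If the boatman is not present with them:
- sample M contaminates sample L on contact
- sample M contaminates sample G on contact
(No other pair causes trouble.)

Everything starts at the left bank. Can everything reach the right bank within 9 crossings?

Yes — this plan uses 9 crossings (≤ 9):
1. Boatman goes to the right bank with sample M.
2. Boatman goes back to the left bank alone.
3. Boatman goes to the right bank with sample Q.
4. Boatman goes back to the left bank alone.
5. Boatman goes to the right bank with sample L.
6. Boatman goes back to the left bank with sample M.
7. Boatman goes to the right bank with sample G.
8. Boatman goes back to the left bank alone.
9. Boatman goes to the right bank with sample M.

Yes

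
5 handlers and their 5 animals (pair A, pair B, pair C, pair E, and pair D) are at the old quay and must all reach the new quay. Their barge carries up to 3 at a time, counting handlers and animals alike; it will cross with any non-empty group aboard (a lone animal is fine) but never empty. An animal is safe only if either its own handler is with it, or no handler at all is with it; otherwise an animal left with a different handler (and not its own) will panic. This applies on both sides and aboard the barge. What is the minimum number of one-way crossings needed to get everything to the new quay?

Counting alone: each trip to the new quay takes at most 3 across and each return brings at least 1 back, so after t trips out (and t−1 returns) at most 3t − (t−1) of the 10 are across; that first reaches 10 at t = 5, so at least 9 crossings are needed.
The safety rule pushes this higher. Following every safe sequence of crossings, the most of the 10 that can be at the new quay as the barge arrives there on crossing 9 is 9 — never all 10.
So no plan with fewer than 11 crossings exists, and this one achieves 11:
1. animal A and handler A cross → the new quay.
2. handler A crosses ← the old quay.
3. animal B, animal C, and animal E cross → the new quay.
4. animal A crosses ← the old quay.
5. handler B, handler C, and handler E cross → the new quay.
6. animal B and handler B cross ← the old quay.
7. handler A, handler B, and handler D cross → the new quay.
8. animal C crosses ← the old quay.
9. animal A and animal B cross → the new quay.
10. animal A crosses ← the old quay.
11. animal A, animal C, and animal D cross → the new quay.

11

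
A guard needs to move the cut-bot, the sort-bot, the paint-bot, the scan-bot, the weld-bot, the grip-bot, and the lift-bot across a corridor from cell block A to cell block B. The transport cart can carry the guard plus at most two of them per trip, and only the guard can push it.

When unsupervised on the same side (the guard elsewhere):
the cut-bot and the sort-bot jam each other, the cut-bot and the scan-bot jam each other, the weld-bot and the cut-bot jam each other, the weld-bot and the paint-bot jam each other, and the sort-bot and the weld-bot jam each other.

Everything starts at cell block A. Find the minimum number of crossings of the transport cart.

Counting alone: the guard can take at most 2 across per trip to cell block B, so moving all 7 needs at least 4 loaded trips out, with a return between consecutive ones — at least 7 crossings.
The safety rule pushes this higher. Following every safe sequence of crossings, the most of the 7 that can be at cell block B as the transport cart arrives there on crossings 7, 9 is 5, 6 respectively — never all 7.
So no plan with fewer than 11 crossings exists, and this one achieves 11:
1. Guard goes to cell block B with the cut-bot and the weld-bot.  [cell block A: the grip-bot, the lift-bot, the paint-bot, the scan-bot, the sort-bot | cell block B: the cut-bot, the weld-bot]
2. Guard goes back to cell block A with the cut-bot.  [cell block A: the cut-bot, the grip-bot, the lift-bot, the paint-bot, the scan-bot, the sort-bot | cell block B: the weld-bot]
3. Guard goes to cell block B with the cut-bot and the paint-bot.  [cell block A: the grip-bot, the lift-bot, the scan-bot, the sort-bot | cell block B: the cut-bot, the paint-bot, the weld-bot]
4. Guard goes back to cell block A with the weld-bot.  [cell block A: the grip-bot, the lift-bot, the scan-bot, the sort-bot, the weld-bot | cell block B: the cut-bot, the paint-bot]
5. Guard goes to cell block B with the scan-bot and the sort-bot.  [cell block A: the grip-bot, the lift-bot, the weld-bot | cell block B: the cut-bot, the paint-bot, the scan-bot, the sort-bot]
6. Guard goes back to cell block A with the cut-bot.  [cell block A: the cut-bot, the grip-bot, the lift-bot, the weld-bot | cell block B: the paint-bot, the scan-bot, the sort-bot]
7. Guard goes to cell block B with the cut-bot and the grip-bot.  [cell block A: the lift-bot, the weld-bot | cell block B: the cut-bot, the grip-bot, the paint-bot, the scan-bot, the sort-bot]
8. Guard goes back to cell block A with the cut-bot.  [cell block A: the cut-bot, the lift-bot, the weld-bot | cell block B: the grip-bot, the paint-bot, the scan-bot, the sort-bot]
9. Guard goes to cell block B with the cut-bot and the lift-bot.  [cell block A: the weld-bot | cell block B: the cut-bot, the grip-bot, the lift-bot, the paint-bot, the scan-bot, the sort-bot]
10. Guard goes back to cell block A with the cut-bot.  [cell block A: the cut-bot, the weld-bot | cell block B: the grip-bot, the lift-bot, the paint-bot, the scan-bot, the sort-bot]
11. Guard goes to cell block B with the cut-bot and the weld-bot.  [cell block A: — | cell block B: the cut-bot, the grip-bot, the lift-bot, the paint-bot, the scan-bot, the sort-bot, the weld-bot]

11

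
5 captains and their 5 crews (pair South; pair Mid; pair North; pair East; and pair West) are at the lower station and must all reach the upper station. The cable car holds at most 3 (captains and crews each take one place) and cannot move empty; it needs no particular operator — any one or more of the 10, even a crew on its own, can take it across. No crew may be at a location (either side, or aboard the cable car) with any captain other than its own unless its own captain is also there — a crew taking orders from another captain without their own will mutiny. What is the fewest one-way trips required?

11

Counting alone: each trip to the upper station takes at most 3 across and each return brings at least 1 back, so after t trips out (and t−1 returns) at most 3t − (t−1) of the 10 are across; that first reaches 10 at t = 5, so at least 9 crossings are needed.
The safety rule pushes this higher. Following every safe sequence of crossings, the most of the 10 that can be at the upper station as the cable car arrives there on crossing 9 is 9 — never all 10.
So no plan with fewer than 11 crossings exists, and this one achieves 11:
1. captain South and crew South cross → the upper station.
2. captain South crosses ← the lower station.
3. crew East, crew Mid, and crew North cross → the upper station.
4. crew South crosses ← the lower station.
5. captain East, captain Mid, and captain North cross → the upper station.
6. captain Mid and crew Mid cross ← the lower station.
7. captain Mid, captain South, and captain West cross → the upper station.
8. crew North crosses ← the lower station.
9. crew Mid and crew South cross → the upper station.
10. crew South crosses ← the lower station.
11. crew North, crew South, and crew West cross → the upper station.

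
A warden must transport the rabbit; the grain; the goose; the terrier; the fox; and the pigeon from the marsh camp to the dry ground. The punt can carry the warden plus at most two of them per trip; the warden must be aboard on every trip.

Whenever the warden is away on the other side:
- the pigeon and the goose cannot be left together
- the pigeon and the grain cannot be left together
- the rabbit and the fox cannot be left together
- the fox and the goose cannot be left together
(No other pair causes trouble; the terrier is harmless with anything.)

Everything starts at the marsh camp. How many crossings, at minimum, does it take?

7

Counting alone: the warden can take at most 2 across per trip to the dry ground, so moving all 6 needs at least 3 loaded trips out, with a return between consecutive ones — at least 5 crossings.
The safety rule pushes this higher. Following every safe sequence of crossings, the most of the 6 that can be at the dry ground as the punt arrives there on crossing 5 is 5 — never all 6.
So no plan with fewer than 7 crossings exists, and this one achieves 7:
1. Warden goes to the dry ground with the fox and the pigeon.  [the marsh camp: the goose, the grain, the rabbit, the terrier | the dry ground: the fox, the pigeon]
2. Warden goes back to the marsh camp alone.  [the marsh camp: the goose, the grain, the rabbit, the terrier | the dry ground: the fox, the pigeon]
3. Warden goes to the dry ground with the grain and the rabbit.  [the marsh camp: the goose, the terrier | the dry ground: the fox, the grain, the pigeon, the rabbit]
4. Warden goes back to the marsh camp with the fox and the pigeon.  [the marsh camp: the fox, the goose, the pigeon, the terrier | the dry ground: the grain, the rabbit]
5. Warden goes to the dry ground with the goose and the terrier.  [the marsh camp: the fox, the pigeon | the dry ground: the goose, the grain, the rabbit, the terrier]
6. Warden goes back to the marsh camp alone.  [the marsh camp: the fox, the pigeon | the dry ground: the goose, the grain, the rabbit, the terrier]
7. Warden goes to the dry ground with the fox and the pigeon.  [the marsh camp: — | the dry ground: the fox, the goose, the grain, the pigeon, the rabbit, the terrier]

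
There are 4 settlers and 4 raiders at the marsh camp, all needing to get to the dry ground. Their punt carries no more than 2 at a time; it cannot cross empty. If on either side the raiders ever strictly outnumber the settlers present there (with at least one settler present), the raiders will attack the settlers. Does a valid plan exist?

No

Following every safe sequence of crossings from the start, the most of the 8 that can be at the dry ground as the punt arrives there on crossings 1, 3, 5 is 2, 3, 4 respectively; the best ever achieved is 4 of 8.
From crossing 7 on, no configuration arises that was not already reachable earlier: only 11 distinct safe configurations (who is on which side, and where the punt is) can ever be reached, none of them has everyone across, and every continuation just revisits them. They are: 0 settlers + 0 raiders across (punt back at the start); 0 settlers + 1 raider across (punt there); 0 settlers + 1 raider across (punt back at the start); 0 settlers + 2 raiders across (punt there); 0 settlers + 2 raiders across (punt back at the start); 0 settlers + 3 raiders across (punt there); 0 settlers + 3 raiders across (punt back at the start); 0 settlers + 4 raiders across (punt there); 1 settler + 1 raider across (punt there); 1 settler + 1 raider across (punt back at the start); 2 settlers + 2 raiders across (punt there). So no valid plan exists.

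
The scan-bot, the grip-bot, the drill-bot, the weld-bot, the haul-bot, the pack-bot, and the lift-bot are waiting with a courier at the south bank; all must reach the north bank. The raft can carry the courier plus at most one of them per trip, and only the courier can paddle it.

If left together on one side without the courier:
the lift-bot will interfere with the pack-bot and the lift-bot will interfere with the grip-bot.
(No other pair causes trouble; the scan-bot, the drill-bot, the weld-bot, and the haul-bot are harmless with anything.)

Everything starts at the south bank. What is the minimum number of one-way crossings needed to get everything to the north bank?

Counting alone: the courier can take at most 1 across per trip to the north bank, so moving all 7 needs at least 7 loaded trips out, with a return between consecutive ones — at least 13 crossings.
The safety rule pushes this higher. Following every safe sequence of crossings, the most of the 7 that can be at the north bank as the raft arrives there on crossing 13 is 6 — never all 7.
So no plan with fewer than 15 crossings exists, and this one achieves 15:
1. Courier goes to the north bank with the lift-bot.  [the south bank: the drill-bot, the grip-bot, the haul-bot, the pack-bot, the scan-bot, the weld-bot | the north bank: the lift-bot]
2. Courier goes back to the south bank alone.  [the south bank: the drill-bot, the grip-bot, the haul-bot, the pack-bot, the scan-bot, the weld-bot | the north bank: the lift-bot]
3. Courier goes to the north bank with the scan-bot.  [the south bank: the drill-bot, the grip-bot, the haul-bot, the pack-bot, the weld-bot | the north bank: the lift-bot, the scan-bot]
4. Courier goes back to the south bank alone.  [the south bank: the drill-bot, the grip-bot, the haul-bot, the pack-bot, the weld-bot | the north bank: the lift-bot, the scan-bot]
5. Courier goes to the north bank with the grip-bot.  [the south bank: the drill-bot, the haul-bot, the pack-bot, the weld-bot | the north bank: the grip-bot, the lift-bot, the scan-bot]
6. Courier goes back to the south bank with the lift-bot.  [the south bank: the drill-bot, the haul-bot, the lift-bot, the pack-bot, the weld-bot | the north bank: the grip-bot, the scan-bot]
7. Courier goes to the north bank with the pack-bot.  [the south bank: the drill-bot, the haul-bot, the lift-bot, the weld-bot | the north bank: the grip-bot, the pack-bot, the scan-bot]
8. Courier goes back to the south bank alone.  [the south bank: the drill-bot, the haul-bot, the lift-bot, the weld-bot | the north bank: the grip-bot, the pack-bot, the scan-bot]
9. Courier goes to the north bank with the drill-bot.  [the south bank: the haul-bot, the lift-bot, the weld-bot | the north bank: the drill-bot, the grip-bot, the pack-bot, the scan-bot]
10. Courier goes back to the south bank alone.  [the south bank: the haul-bot, the lift-bot, the weld-bot | the north bank: the drill-bot, the grip-bot, the pack-bot, the scan-bot]
11. Courier goes to the north bank with the weld-bot.  [the south bank: the haul-bot, the lift-bot | the north bank: the drill-bot, the grip-bot, the pack-bot, the scan-bot, the weld-bot]
12. Courier goes back to the south bank alone.  [the south bank: the haul-bot, the lift-bot | the north bank: the drill-bot, the grip-bot, the pack-bot, the scan-bot, the weld-bot]
13. Courier goes to the north bank with the haul-bot.  [the south bank: the lift-bot | the north bank: the drill-bot, the grip-bot, the haul-bot, the pack-bot, the scan-bot, the weld-bot]
14. Courier goes back to the south bank alone.  [the south bank: the lift-bot | the north bank: the drill-bot, the grip-bot, the haul-bot, the pack-bot, the scan-bot, the weld-bot]
15. Courier goes to the north bank with the lift-bot.  [the south bank: — | the north bank: the drill-bot, the grip-bot, the haul-bot, the lift-bot, the pack-bot, the scan-bot, the weld-bot]

15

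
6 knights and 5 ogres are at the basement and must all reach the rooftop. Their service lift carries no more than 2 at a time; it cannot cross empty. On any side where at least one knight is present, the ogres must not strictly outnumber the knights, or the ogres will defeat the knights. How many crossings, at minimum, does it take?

19

Counting alone: each trip to the rooftop takes at most 2 across and each return brings at least 1 back, so after t trips out (and t−1 returns) at most 2t − (t−1) of the 11 are across; that first reaches 11 at t = 10, so at least 19 crossings are needed.
The plan below uses exactly 19 crossings, so it is optimal:
1. 2 ogres → the rooftop.  (the basement: 6K 3O; the rooftop: 0K 2O)
2. 1 ogre ← the basement.  (the basement: 6K 4O; the rooftop: 0K 1O)
3. 2 ogres → the rooftop.  (the basement: 6K 2O; the rooftop: 0K 3O)
4. 1 ogre ← the basement.  (the basement: 6K 3O; the rooftop: 0K 2O)
5. 2 knights → the rooftop.  (the basement: 4K 3O; the rooftop: 2K 2O)
6. 1 ogre ← the basement.  (the basement: 4K 4O; the rooftop: 2K 1O)
7. 1 knight and 1 ogre → the rooftop.  (the basement: 3K 3O; the rooftop: 3K 2O)
8. 1 knight ← the basement.  (the basement: 4K 3O; the rooftop: 2K 2O)
9. 1 knight and 1 ogre → the rooftop.  (the basement: 3K 2O; the rooftop: 3K 3O)
10. 1 ogre ← the basement.  (the basement: 3K 3O; the rooftop: 3K 2O)
11. 1 knight and 1 ogre → the rooftop.  (the basement: 2K 2O; the rooftop: 4K 3O)
12. 1 knight ← the basement.  (the basement: 3K 2O; the rooftop: 3K 3O)
13. 1 knight and 1 ogre → the rooftop.  (the basement: 2K 1O; the rooftop: 4K 4O)
14. 1 ogre ← the basement.  (the basement: 2K 2O; the rooftop: 4K 3O)
15. 1 knight and 1 ogre → the rooftop.  (the basement: 1K 1O; the rooftop: 5K 4O)
16. 1 knight ← the basement.  (the basement: 2K 1O; the rooftop: 4K 4O)
17. 1 knight and 1 ogre → the rooftop.  (the basement: 1K 0O; the rooftop: 5K 5O)
18. 1 ogre ← the basement.  (the basement: 1K 1O; the rooftop: 5K 4O)
19. 1 knight and 1 ogre → the rooftop.  (the basement: 0K 0O; the rooftop: 6K 5O)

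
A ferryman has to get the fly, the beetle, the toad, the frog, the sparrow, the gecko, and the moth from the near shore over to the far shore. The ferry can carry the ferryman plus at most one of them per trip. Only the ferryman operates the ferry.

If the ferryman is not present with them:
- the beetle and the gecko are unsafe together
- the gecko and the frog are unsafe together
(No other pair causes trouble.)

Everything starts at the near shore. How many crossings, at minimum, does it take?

Counting alone: the ferryman can take at most 1 across per trip to the far shore, so moving all 7 needs at least 7 loaded trips out, with a return between consecutive ones — at least 13 crossings.
The safety rule pushes this higher. Following every safe sequence of crossings, the most of the 7 that can be at the far shore as the ferry arrives there on crossing 13 is 6 — never all 7.
So no plan with fewer than 15 crossings exists, and this one achieves 15:
1. Ferryman goes to the far shore with the gecko.  [the near shore: the beetle, the fly, the frog, the moth, the sparrow, the toad | the far shore: the gecko]
2. Ferryman goes back to the near shore alone.  [the near shore: the beetle, the fly, the frog, the moth, the sparrow, the toad | the far shore: the gecko]
3. Ferryman goes to the far shore with the fly.  [the near shore: the beetle, the frog, the moth, the sparrow, the toad | the far shore: the fly, the gecko]
4. Ferryman goes back to the near shore alone.  [the near shore: the beetle, the frog, the moth, the sparrow, the toad | the far shore: the fly, the gecko]
5. Ferryman goes to the far shore with the beetle.  [the near shore: the frog, the moth, the sparrow, the toad | the far shore: the beetle, the fly, the gecko]
6. Ferryman goes back to the near shore with the gecko.  [the near shore: the frog, the gecko, the moth, the sparrow, the toad | the far shore: the beetle, the fly]
7. Ferryman goes to the far shore with the frog.  [the near shore: the gecko, the moth, the sparrow, the toad | the far shore: the beetle, the fly, the frog]
8. Ferryman goes back to the near shore alone.  [the near shore: the gecko, the moth, the sparrow, the toad | the far shore: the beetle, the fly, the frog]
9. Ferryman goes to the far shore with the toad.  [the near shore: the gecko, the moth, the sparrow | the far shore: the beetle, the fly, the frog, the toad]
10. Ferryman goes back to the near shore alone.  [the near shore: the gecko, the moth, the sparrow | the far shore: the beetle, the fly, the frog, the toad]
11. Ferryman goes to the far shore with the sparrow.  [the near shore: the gecko, the moth | the far shore: the beetle, the fly, the frog, the sparrow, the toad]
12. Ferryman goes back to the near shore alone.  [the near shore: the gecko, the moth | the far shore: the beetle, the fly, the frog, the sparrow, the toad]
13. Ferryman goes to the far shore with the moth.  [the near shore: the gecko | the far shore: the beetle, the fly, the frog, the moth, the sparrow, the toad]
14. Ferryman goes back to the near shore alone.  [the near shore: the gecko | the far shore: the beetle, the fly, the frog, the moth, the sparrow, the toad]
15. Ferryman goes to the far shore with the gecko.  [the near shore: — | the far shore: the beetle, the fly, the frog, the gecko, the moth, the sparrow, the toad]

15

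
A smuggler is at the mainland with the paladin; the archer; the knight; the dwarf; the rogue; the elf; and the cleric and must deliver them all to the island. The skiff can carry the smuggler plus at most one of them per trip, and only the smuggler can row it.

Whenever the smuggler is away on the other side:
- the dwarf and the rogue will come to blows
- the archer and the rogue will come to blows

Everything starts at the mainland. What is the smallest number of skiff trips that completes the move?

Counting alone: the smuggler can take at most 1 across per trip to the island, so moving all 7 needs at least 7 loaded trips out, with a return between consecutive ones — at least 13 crossings.
The safety rule pushes this higher. Following every safe sequence of crossings, the most of the 7 that can be at the island as the skiff arrives there on crossing 13 is 6 — never all 7.
So no plan with fewer than 15 crossings exists, and this one achieves 15:
1. Smuggler goes to the island with the rogue.  [the mainland: the archer, the cleric, the dwarf, the elf, the knight, the paladin | the island: the rogue]
2. Smuggler goes back to the mainland alone.  [the mainland: the archer, the cleric, the dwarf, the elf, the knight, the paladin | the island: the rogue]
3. Smuggler goes to the island with the paladin.  [the mainland: the archer, the cleric, the dwarf, the elf, the knight | the island: the paladin, the rogue]
4. Smuggler goes back to the mainland alone.  [the mainland: the archer, the cleric, the dwarf, the elf, the knight | the island: the paladin, the rogue]
5. Smuggler goes to the island with the archer.  [the mainland: the cleric, the dwarf, the elf, the knight | the island: the archer, the paladin, the rogue]
6. Smuggler goes back to the mainland with the rogue.  [the mainland: the cleric, the dwarf, the elf, the knight, the rogue | the island: the archer, the paladin]
7. Smuggler goes to the island with the dwarf.  [the mainland: the cleric, the elf, the knight, the rogue | the island: the archer, the dwarf, the paladin]
8. Smuggler goes back to the mainland alone.  [the mainland: the cleric, the elf, the knight, the rogue | the island: the archer, the dwarf, the paladin]
9. Smuggler goes to the island with the knight.  [the mainland: the cleric, the elf, the rogue | the island: the archer, the dwarf, the knight, the paladin]
10. Smuggler goes back to the mainland alone.  [the mainland: the cleric, the elf, the rogue | the island: the archer, the dwarf, the knight, the paladin]
11. Smuggler goes to the island with the elf.  [the mainland: the cleric, the rogue | the island: the archer, the dwarf, the elf, the knight, the paladin]
12. Smuggler goes back to the mainland alone.  [the mainland: the cleric, the rogue | the island: the archer, the dwarf, the elf, the knight, the paladin]
13. Smuggler goes to the island with the cleric.  [the mainland: the rogue | the island: the archer, the cleric, the dwarf, the elf, the knight, the paladin]
14. Smuggler goes back to the mainland alone.  [the mainland: the rogue | the island: the archer, the cleric, the dwarf, the elf, the knight, the paladin]
15. Smuggler goes to the island with the rogue.  [the mainland: — | the island: the archer, the cleric, the dwarf, the elf, the knight, the paladin, the rogue]

15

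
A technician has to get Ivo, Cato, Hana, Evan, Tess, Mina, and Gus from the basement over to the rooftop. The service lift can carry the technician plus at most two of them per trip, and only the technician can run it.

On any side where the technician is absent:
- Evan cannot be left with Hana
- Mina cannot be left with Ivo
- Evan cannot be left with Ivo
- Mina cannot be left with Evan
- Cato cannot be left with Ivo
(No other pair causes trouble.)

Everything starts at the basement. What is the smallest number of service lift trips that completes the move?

Counting alone: the technician can take at most 2 across per trip to the rooftop, so moving all 7 needs at least 4 loaded trips out, with a return between consecutive ones — at least 7 crossings.
The safety rule pushes this higher. Following every safe sequence of crossings, the most of the 7 that can be at the rooftop as the service lift arrives there on crossings 7, 9 is 5, 6 respectively — never all 7.
So no plan with fewer than 11 crossings exists, and this one achieves 11:
1. Technician goes to the rooftop with Evan and Ivo.  [the basement: Cato, Gus, Hana, Mina, Tess | the rooftop: Evan, Ivo]
2. Technician goes back to the basement with Ivo.  [the basement: Cato, Gus, Hana, Ivo, Mina, Tess | the rooftop: Evan]
3. Technician goes to the rooftop with Cato and Ivo.  [the basement: Gus, Hana, Mina, Tess | the rooftop: Cato, Evan, Ivo]
4. Technician goes back to the basement with Ivo.  [the basement: Gus, Hana, Ivo, Mina, Tess | the rooftop: Cato, Evan]
5. Technician goes to the rooftop with Ivo and Tess.  [the basement: Gus, Hana, Mina | the rooftop: Cato, Evan, Ivo, Tess]
6. Technician goes back to the basement with Ivo.  [the basement: Gus, Hana, Ivo, Mina | the rooftop: Cato, Evan, Tess]
7. Technician goes to the rooftop with Gus and Ivo.  [the basement: Hana, Mina | the rooftop: Cato, Evan, Gus, Ivo, Tess]
8. Technician goes back to the basement with Ivo.  [the basement: Hana, Ivo, Mina | the rooftop: Cato, Evan, Gus, Tess]
9. Technician goes to the rooftop with Hana and Mina.  [the basement: Ivo | the rooftop: Cato, Evan, Gus, Hana, Mina, Tess]
10. Technician goes back to the basement with Evan.  [the basement: Evan, Ivo | the rooftop: Cato, Gus, Hana, Mina, Tess]
11. Technician goes to the rooftop with Evan and Ivo.  [the basement: — | the rooftop: Cato, Evan, Gus, Hana, Ivo, Mina, Tess]

11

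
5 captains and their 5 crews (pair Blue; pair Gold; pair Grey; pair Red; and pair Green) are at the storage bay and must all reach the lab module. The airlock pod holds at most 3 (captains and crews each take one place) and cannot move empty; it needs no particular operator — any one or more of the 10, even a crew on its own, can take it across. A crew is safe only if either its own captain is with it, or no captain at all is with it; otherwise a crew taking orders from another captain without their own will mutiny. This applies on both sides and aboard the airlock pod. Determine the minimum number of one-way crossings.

11

Counting alone: each trip to the lab module takes at most 3 across and each return brings at least 1 back, so after t trips out (and t−1 returns) at most 3t − (t−1) of the 10 are across; that first reaches 10 at t = 5, so at least 9 crossings are needed.
The safety rule pushes this higher. Following every safe sequence of crossings, the most of the 10 that can be at the lab module as the airlock pod arrives there on crossing 9 is 9 — never all 10.
So no plan with fewer than 11 crossings exists, and this one achieves 11:
1. captain Blue and crew Blue cross → the lab module.
2. captain Blue crosses ← the storage bay.
3. crew Gold, crew Grey, and crew Red cross → the lab module.
4. crew Blue crosses ← the storage bay.
5. captain Gold, captain Grey, and captain Red cross → the lab module.
6. captain Gold and crew Gold cross ← the storage bay.
7. captain Blue, captain Gold, and captain Green cross → the lab module.
8. crew Grey crosses ← the storage bay.
9. crew Blue and crew Gold cross → the lab module.
10. crew Blue crosses ← the storage bay.
11. crew Blue, crew Green, and crew Grey cross → the lab module.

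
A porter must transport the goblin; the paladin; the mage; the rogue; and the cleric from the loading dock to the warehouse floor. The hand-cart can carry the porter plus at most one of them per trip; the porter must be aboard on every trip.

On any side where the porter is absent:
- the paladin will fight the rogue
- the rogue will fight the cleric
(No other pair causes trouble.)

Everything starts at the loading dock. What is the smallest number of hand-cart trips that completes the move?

Counting alone: the porter can take at most 1 across per trip to the warehouse floor, so moving all 5 needs at least 5 loaded trips out, with a return between consecutive ones — at least 9 crossings.
The safety rule pushes this higher. Following every safe sequence of crossings, the most of the 5 that can be at the warehouse floor as the hand-cart arrives there on crossing 9 is 4 — never all 5.
So no plan with fewer than 11 crossings exists, and this one achieves 11:
1. Porter goes to the warehouse floor with the rogue.  [the loading dock: the cleric, the goblin, the mage, the paladin | the warehouse floor: the rogue]
2. Porter goes back to the loading dock alone.  [the loading dock: the cleric, the goblin, the mage, the paladin | the warehouse floor: the rogue]
3. Porter goes to the warehouse floor with the goblin.  [the loading dock: the cleric, the mage, the paladin | the warehouse floor: the goblin, the rogue]
4. Porter goes back to the loading dock alone.  [the loading dock: the cleric, the mage, the paladin | the warehouse floor: the goblin, the rogue]
5. Porter goes to the warehouse floor with the paladin.  [the loading dock: the cleric, the mage | the warehouse floor: the goblin, the paladin, the rogue]
6. Porter goes back to the loading dock with the rogue.  [the loading dock: the cleric, the mage, the rogue | the warehouse floor: the goblin, the paladin]
7. Porter goes to the warehouse floor with the cleric.  [the loading dock: the mage, the rogue | the warehouse floor: the cleric, the goblin, the paladin]
8. Porter goes back to the loading dock alone.  [the loading dock: the mage, the rogue | the warehouse floor: the cleric, the goblin, the paladin]
9. Porter goes to the warehouse floor with the mage.  [the loading dock: the rogue | the warehouse floor: the cleric, the goblin, the mage, the paladin]
10. Porter goes back to the loading dock alone.  [the loading dock: the rogue | the warehouse floor: the cleric, the goblin, the mage, the paladin]
11. Porter goes to the warehouse floor with the rogue.  [the loading dock: — | the warehouse floor: the cleric, the goblin, the mage, the paladin, the rogue]

11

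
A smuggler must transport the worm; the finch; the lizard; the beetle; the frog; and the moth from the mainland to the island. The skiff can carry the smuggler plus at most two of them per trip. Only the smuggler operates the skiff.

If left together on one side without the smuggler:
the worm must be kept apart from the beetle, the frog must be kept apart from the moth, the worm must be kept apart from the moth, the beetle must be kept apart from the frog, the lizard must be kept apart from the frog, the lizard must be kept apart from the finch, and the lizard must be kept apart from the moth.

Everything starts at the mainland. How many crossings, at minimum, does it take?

impossible

Whatever the first load, the items left behind include a forbidden pair without the smuggler. No opening move is safe, so no plan exists.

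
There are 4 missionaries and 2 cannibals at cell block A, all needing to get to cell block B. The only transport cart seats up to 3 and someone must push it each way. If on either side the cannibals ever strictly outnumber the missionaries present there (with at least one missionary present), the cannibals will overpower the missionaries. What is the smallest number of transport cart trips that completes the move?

Counting alone: each trip to cell block B takes at most 3 across and each return brings at least 1 back, so after t trips out (and t−1 returns) at most 3t − (t−1) of the 6 are across; that first reaches 6 at t = 3, so at least 5 crossings are needed.
The plan below uses exactly 5 crossings, so it is optimal:
1. 2 cannibals → cell block B.  (cell block A: 4M 0C; cell block B: 0M 2C)
2. 1 cannibal ← cell block A.  (cell block A: 4M 1C; cell block B: 0M 1C)
3. 2 missionaries and 1 cannibal → cell block B.  (cell block A: 2M 0C; cell block B: 2M 2C)
4. 1 cannibal ← cell block A.  (cell block A: 2M 1C; cell block B: 2M 1C)
5. 2 missionaries and 1 cannibal → cell block B.  (cell block A: 0M 0C; cell block B: 4M 2C)

5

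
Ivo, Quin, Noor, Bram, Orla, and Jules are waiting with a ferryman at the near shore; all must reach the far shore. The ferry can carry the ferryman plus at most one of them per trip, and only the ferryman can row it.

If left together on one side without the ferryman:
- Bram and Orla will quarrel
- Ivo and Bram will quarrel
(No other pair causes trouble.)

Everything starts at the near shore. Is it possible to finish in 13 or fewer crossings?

Yes — this plan uses 13 crossings (≤ 13):
1. Ferryman goes to the far shore with Bram.
2. Ferryman goes back to the near shore alone.
3. Ferryman goes to the far shore with Ivo.
4. Ferryman goes back to the near shore with Bram.
5. Ferryman goes to the far shore with Orla.
6. Ferryman goes back to the near shore alone.
7. Ferryman goes to the far shore with Quin.
8. Ferryman goes back to the near shore alone.
9. Ferryman goes to the far shore with Noor.
10. Ferryman goes back to the near shore alone.
11. Ferryman goes to the far shore with Jules.
12. Ferryman goes back to the near shore alone.
13. Ferryman goes to the far shore with Bram.

Yes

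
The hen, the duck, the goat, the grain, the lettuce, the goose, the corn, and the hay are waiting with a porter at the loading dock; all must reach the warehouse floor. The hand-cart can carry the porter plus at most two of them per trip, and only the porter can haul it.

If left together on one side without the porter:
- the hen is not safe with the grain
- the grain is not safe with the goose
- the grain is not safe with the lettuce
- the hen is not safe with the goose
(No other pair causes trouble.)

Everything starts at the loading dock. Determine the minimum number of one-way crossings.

Counting alone: the porter can take at most 2 across per trip to the warehouse floor, so moving all 8 needs at least 4 loaded trips out, with a return between consecutive ones — at least 7 crossings.
The safety rule pushes this higher. Following every safe sequence of crossings, the most of the 8 that can be at the warehouse floor as the hand-cart arrives there on crossings 7, 9, 11 is 5, 6, 7 respectively — never all 8.
So no plan with fewer than 13 crossings exists, and this one achieves 13:
1. Porter goes to the warehouse floor with the grain and the hen.  [the loading dock: the corn, the duck, the goat, the goose, the hay, the lettuce | the warehouse floor: the grain, the hen]
2. Porter goes back to the loading dock with the hen.  [the loading dock: the corn, the duck, the goat, the goose, the hay, the hen, the lettuce | the warehouse floor: the grain]
3. Porter goes to the warehouse floor with the duck and the hen.  [the loading dock: the corn, the goat, the goose, the hay, the lettuce | the warehouse floor: the duck, the grain, the hen]
4. Porter goes back to the loading dock with the hen.  [the loading dock: the corn, the goat, the goose, the hay, the hen, the lettuce | the warehouse floor: the duck, the grain]
5. Porter goes to the warehouse floor with the goat and the hen.  [the loading dock: the corn, the goose, the hay, the lettuce | the warehouse floor: the duck, the goat, the grain, the hen]
6. Porter goes back to the loading dock with the hen.  [the loading dock: the corn, the goose, the hay, the hen, the lettuce | the warehouse floor: the duck, the goat, the grain]
7. Porter goes to the warehouse floor with the hen and the lettuce.  [the loading dock: the corn, the goose, the hay | the warehouse floor: the duck, the goat, the grain, the hen, the lettuce]
8. Porter goes back to the loading dock with the grain.  [the loading dock: the corn, the goose, the grain, the hay | the warehouse floor: the duck, the goat, the hen, the lettuce]
9. Porter goes to the warehouse floor with the corn and the grain.  [the loading dock: the goose, the hay | the warehouse floor: the corn, the duck, the goat, the grain, the hen, the lettuce]
10. Porter goes back to the loading dock with the grain.  [the loading dock: the goose, the grain, the hay | the warehouse floor: the corn, the duck, the goat, the hen, the lettuce]
11. Porter goes to the warehouse floor with the grain and the hay.  [the loading dock: the goose | the warehouse floor: the corn, the duck, the goat, the grain, the hay, the hen, the lettuce]
12. Porter goes back to the loading dock with the grain.  [the loading dock: the goose, the grain | the warehouse floor: the corn, the duck, the goat, the hay, the hen, the lettuce]
13. Porter goes to the warehouse floor with the goose and the grain.  [the loading dock: — | the warehouse floor: the corn, the duck, the goat, the goose, the grain, the hay, the hen, the lettuce]

13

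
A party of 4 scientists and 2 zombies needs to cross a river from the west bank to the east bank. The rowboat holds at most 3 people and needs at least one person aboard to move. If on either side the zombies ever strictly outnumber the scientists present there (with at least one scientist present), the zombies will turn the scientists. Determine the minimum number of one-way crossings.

Counting alone: each trip to the east bank takes at most 3 across and each return brings at least 1 back, so after t trips out (and t−1 returns) at most 3t − (t−1) of the 6 are across; that first reaches 6 at t = 3, so at least 5 crossings are needed.
The plan below uses exactly 5 crossings, so it is optimal:
1. 2 zombies → the east bank.  (the west bank: 4S 0Z; the east bank: 0S 2Z)
2. 1 zombie ← the west bank.  (the west bank: 4S 1Z; the east bank: 0S 1Z)
3. 2 scientists and 1 zombie → the east bank.  (the west bank: 2S 0Z; the east bank: 2S 2Z)
4. 1 zombie ← the west bank.  (the west bank: 2S 1Z; the east bank: 2S 1Z)
5. 2 scientists and 1 zombie → the east bank.  (the west bank: 0S 0Z; the east bank: 4S 2Z)

5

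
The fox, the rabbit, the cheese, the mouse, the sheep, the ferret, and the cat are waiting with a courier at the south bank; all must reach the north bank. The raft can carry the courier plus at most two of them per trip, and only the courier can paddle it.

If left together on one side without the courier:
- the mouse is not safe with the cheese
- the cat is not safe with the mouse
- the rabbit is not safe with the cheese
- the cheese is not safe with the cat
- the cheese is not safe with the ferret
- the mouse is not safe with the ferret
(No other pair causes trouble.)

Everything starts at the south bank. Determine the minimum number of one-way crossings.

11

Counting alone: the courier can take at most 2 across per trip to the north bank, so moving all 7 needs at least 4 loaded trips out, with a return between consecutive ones — at least 7 crossings.
The safety rule pushes this higher. Following every safe sequence of crossings, the most of the 7 that can be at the north bank as the raft arrives there on crossings 7, 9 is 5, 6 respectively — never all 7.
So no plan with fewer than 11 crossings exists, and this one achieves 11:
1. Courier goes to the north bank with the cheese and the mouse.  [the south bank: the cat, the ferret, the fox, the rabbit, the sheep | the north bank: the cheese, the mouse]
2. Courier goes back to the south bank with the cheese.  [the south bank: the cat, the cheese, the ferret, the fox, the rabbit, the sheep | the north bank: the mouse]
3. Courier goes to the north bank with the cheese and the fox.  [the south bank: the cat, the ferret, the rabbit, the sheep | the north bank: the cheese, the fox, the mouse]
4. Courier goes back to the south bank with the cheese.  [the south bank: the cat, the cheese, the ferret, the rabbit, the sheep | the north bank: the fox, the mouse]
5. Courier goes to the north bank with the cheese and the rabbit.  [the south bank: the cat, the ferret, the sheep | the north bank: the cheese, the fox, the mouse, the rabbit]
6. Courier goes back to the south bank with the cheese.  [the south bank: the cat, the cheese, the ferret, the sheep | the north bank: the fox, the mouse, the rabbit]
7. Courier goes to the north bank with the cheese and the sheep.  [the south bank: the cat, the ferret | the north bank: the cheese, the fox, the mouse, the rabbit, the sheep]
8. Courier goes back to the south bank with the cheese.  [the south bank: the cat, the cheese, the ferret | the north bank: the fox, the mouse, the rabbit, the sheep]
9. Courier goes to the north bank with the cat and the ferret.  [the south bank: the cheese | the north bank: the cat, the ferret, the fox, the mouse, the rabbit, the sheep]
10. Courier goes back to the south bank with the mouse.  [the south bank: the cheese, the mouse | the north bank: the cat, the ferret, the fox, the rabbit, the sheep]
11. Courier goes to the north bank with the cheese and the mouse.  [the south bank: — | the north bank: the cat, the cheese, the ferret, the fox, the mouse, the rabbit, the sheep]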